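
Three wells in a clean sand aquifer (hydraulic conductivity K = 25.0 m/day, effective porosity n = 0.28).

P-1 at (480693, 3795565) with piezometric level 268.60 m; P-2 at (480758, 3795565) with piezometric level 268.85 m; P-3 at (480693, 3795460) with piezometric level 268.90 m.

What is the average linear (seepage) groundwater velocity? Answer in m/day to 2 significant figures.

0.43 m/day

∂h/∂x = (268.85 − 268.60) / (480758 − 480693) = +0.003846
∂h/∂y = (268.90 − 268.60) / (3795460 − 3795565) = -0.002857
|∇h| = √(0.003846² + -0.002857²) = 0.004791
Seepage velocity v = K·i/n = 25.0 × 0.004791 / 0.28 = 0.4278 m/day.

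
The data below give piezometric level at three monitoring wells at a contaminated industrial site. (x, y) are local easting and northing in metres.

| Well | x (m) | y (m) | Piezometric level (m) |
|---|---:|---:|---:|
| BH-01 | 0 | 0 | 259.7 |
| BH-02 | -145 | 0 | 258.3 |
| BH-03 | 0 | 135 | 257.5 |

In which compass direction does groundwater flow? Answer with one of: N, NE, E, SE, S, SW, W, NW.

NW

∂h/∂x = (258.3 − 259.7) / (-145 − 0) = +0.009655
∂h/∂y = (257.5 − 259.7) / (135 − 0) = -0.01630
Flow = −∇h = (-0.009655 east, +0.01630 north), which points northwest.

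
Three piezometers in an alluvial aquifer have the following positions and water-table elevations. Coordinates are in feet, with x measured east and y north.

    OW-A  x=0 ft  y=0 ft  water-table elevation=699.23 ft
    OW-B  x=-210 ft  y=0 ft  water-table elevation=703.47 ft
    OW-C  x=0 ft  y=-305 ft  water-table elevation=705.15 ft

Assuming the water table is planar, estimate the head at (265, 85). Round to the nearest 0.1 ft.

692.2 ft

∂h/∂x = (703.47 − 699.23) / (-210 − 0) = -0.02019
∂h/∂y = (705.15 − 699.23) / (-305 − 0) = -0.01941
h(265, 85) = 699.23 + (-0.02019)·(265) + (-0.01941)·(85) = 699.23 -5.350 -1.650 = 692.230 ft.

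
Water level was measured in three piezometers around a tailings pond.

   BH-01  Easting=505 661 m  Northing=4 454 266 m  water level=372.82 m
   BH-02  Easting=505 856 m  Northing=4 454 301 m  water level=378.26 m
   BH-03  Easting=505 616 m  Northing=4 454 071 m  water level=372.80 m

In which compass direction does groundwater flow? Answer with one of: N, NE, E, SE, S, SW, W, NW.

W

With h = a·x + b·y + c and BH-01 as origin, the differences give:
  195·a + 35·b = +5.44
  (-45)·a + (-195)·b = -0.02
Eliminate b (×(-195) and ×35, subtract): -36450·a = -1060.100 → a = ∂h/∂x = +0.02908
Back-substitute: b = ∂h/∂y = -0.006609.
Flow = −∇h = (-0.02908 east, +0.006609 north), which points west.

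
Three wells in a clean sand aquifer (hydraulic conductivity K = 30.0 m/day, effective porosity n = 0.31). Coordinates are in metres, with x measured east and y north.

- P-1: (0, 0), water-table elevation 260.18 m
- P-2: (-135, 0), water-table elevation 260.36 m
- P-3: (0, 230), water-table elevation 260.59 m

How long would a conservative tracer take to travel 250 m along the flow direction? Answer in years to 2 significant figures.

∂h/∂x = (260.36 − 260.18) / (-135 − 0) = -0.001333
∂h/∂y = (260.59 − 260.18) / (230 − 0) = +0.001783
|∇h| = √(-0.001333² + 0.001783²) = 0.002226
Seepage velocity v = K·i/n = 30.0 × 0.002226 / 0.31 = 0.2154 m/day.
t = 250 / 0.2154 = 1161 days = 3.18 years.

3.2 years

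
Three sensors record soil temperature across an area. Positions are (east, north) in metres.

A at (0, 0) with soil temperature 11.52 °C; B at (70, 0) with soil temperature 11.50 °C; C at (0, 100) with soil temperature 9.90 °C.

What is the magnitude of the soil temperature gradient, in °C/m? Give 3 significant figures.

∂T/∂x = (11.50 − 11.52) / (70 − 0) = -0.0002857
∂T/∂y = (9.90 − 11.52) / (100 − 0) = -0.01620
|∇f| = √(-0.0002857² + -0.01620²) = 0.0162 °C/m

0.0162 °C/m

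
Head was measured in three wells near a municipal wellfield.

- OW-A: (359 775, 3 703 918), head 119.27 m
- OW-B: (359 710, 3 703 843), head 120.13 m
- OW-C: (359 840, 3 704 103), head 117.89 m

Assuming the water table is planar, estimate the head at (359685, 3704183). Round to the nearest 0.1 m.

118.7 m

Taking OW-A as reference: OW-B−OW-A = (-65, -75, +0.86); OW-C−OW-A = (65, 185, -1.38).
Determinant of the coordinate differences = (-65)·185 − 65·(-75) = -7150.
∂h/∂x = [(+0.86)·185 − (-1.38)·(-75)] / -7150 = -0.007776
∂h/∂y = [(-65)·(-1.38) − 65·(+0.86)] / -7150 = -0.004727
h(359685, 3704183) = 119.27 + (-0.007776)·(-90) + (-0.004727)·(265) = 119.27 +0.700 -1.253 = 118.717 m.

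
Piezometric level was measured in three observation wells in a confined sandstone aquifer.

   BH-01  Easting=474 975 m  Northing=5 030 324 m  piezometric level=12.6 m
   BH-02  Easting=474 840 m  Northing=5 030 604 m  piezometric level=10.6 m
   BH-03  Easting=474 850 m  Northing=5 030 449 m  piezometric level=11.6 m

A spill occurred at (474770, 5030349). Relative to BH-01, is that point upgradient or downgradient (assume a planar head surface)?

downgradient

With h = a·x + b·y + c and BH-01 as origin, the differences give:
  (-135)·a + 280·b = -2.0
  (-125)·a + 125·b = -1.0
Eliminate b (×125 and ×280, subtract): 18125·a = 30.00 → a = ∂h/∂x = +0.001655
Back-substitute: b = ∂h/∂y = -0.006345.
Head at (474770, 5030349) = 12.6 + (+0.001655)·(-205) + (-0.006345)·(25) = 12.10 m.
That is lower than the 12.6 m at BH-01, so the point is downgradient.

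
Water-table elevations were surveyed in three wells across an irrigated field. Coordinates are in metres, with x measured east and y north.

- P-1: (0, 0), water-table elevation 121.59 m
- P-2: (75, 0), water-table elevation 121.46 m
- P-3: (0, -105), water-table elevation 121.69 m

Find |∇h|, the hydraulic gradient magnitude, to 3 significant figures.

∂h/∂x = (121.46 − 121.59) / (75 − 0) = -0.001733
∂h/∂y = (121.69 − 121.59) / (-105 − 0) = -0.0009524
|∇h| = √(-0.001733² + -0.0009524²) = 0.001977

0.00198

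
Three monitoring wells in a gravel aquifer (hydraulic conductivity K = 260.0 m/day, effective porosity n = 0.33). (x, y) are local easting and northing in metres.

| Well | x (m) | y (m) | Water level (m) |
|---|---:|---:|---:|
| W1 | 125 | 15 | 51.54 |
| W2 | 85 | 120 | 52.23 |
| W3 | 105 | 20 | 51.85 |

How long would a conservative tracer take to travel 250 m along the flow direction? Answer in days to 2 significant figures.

21 days

Three-point gradient (reference W1): Δ to W2 = (-40, 105, +0.69), Δ to W3 = (-20, 5, +0.31).
∂h/∂x = -0.01532, ∂h/∂y = +0.0007368 (det = 1900).
|∇h| = √(-0.01532² + 0.0007368²) = 0.01534
Seepage velocity v = K·i/n = 260.0 × 0.01534 / 0.33 = 12.09 m/day.
t = 250 / 12.09 = 20.68 days.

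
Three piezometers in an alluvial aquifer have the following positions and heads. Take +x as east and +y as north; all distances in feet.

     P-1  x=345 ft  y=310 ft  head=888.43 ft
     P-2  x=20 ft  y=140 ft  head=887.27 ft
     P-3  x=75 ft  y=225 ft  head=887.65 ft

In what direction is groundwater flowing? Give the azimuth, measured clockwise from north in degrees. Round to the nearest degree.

210°

With h = a·x + b·y + c and P-1 as origin, the differences give:
  (-325)·a + (-170)·b = -1.16
  (-270)·a + (-85)·b = -0.78
Eliminate b (×(-85) and ×(-170), subtract): -18275·a = -34.000 → a = ∂h/∂x = +0.001860
Back-substitute: b = ∂h/∂y = +0.003267.
Flow direction (−∇h) has components (-0.001860 E, -0.003267 N).
Azimuth = atan2(E, N) = atan2(-0.001860, -0.003267) = 209.7° ≈ 210°.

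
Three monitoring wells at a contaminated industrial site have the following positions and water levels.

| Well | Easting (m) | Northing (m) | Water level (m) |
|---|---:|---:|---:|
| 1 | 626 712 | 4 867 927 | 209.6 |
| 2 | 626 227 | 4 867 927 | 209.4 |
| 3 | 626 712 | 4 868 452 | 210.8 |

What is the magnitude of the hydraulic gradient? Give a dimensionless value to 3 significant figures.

∂h/∂x = (209.4 − 209.6) / (626227 − 626712) = +0.0004124
∂h/∂y = (210.8 − 209.6) / (4868452 − 4867927) = +0.002286
|∇h| = √(0.0004124² + 0.002286²) = 0.002323

0.00232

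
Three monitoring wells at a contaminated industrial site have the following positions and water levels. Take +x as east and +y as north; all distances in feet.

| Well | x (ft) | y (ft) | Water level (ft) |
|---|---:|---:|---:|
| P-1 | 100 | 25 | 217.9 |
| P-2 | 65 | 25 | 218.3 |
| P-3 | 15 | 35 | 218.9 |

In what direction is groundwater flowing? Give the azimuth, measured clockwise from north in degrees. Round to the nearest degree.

Differences from P-1: to P-2 (Δx, Δy, Δh) = (-35, 0, +0.4); to P-3 = (-85, 10, +1.0).
Determinant of the coordinate differences = (-35)·10 − (-85)·0 = -350.
∂h/∂x = [(+0.4)·10 − (+1.0)·0] / -350 = -0.01143
∂h/∂y = [(-35)·(+1.0) − (-85)·(+0.4)] / -350 = +0.002857
Flow direction (−∇h) has components (+0.01143 E, -0.002857 N).
Azimuth = atan2(E, N) = atan2(+0.01143, -0.002857) = 104.0° ≈ 104°.

104°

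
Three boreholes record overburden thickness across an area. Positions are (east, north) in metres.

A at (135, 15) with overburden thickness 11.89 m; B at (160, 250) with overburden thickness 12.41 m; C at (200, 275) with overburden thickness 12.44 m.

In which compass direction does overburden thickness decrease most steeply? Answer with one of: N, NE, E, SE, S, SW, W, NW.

S

Taking A as reference: B−A = (25, 235, +0.52); C−A = (65, 260, +0.55).
Solve a·Δx + b·Δy = Δd: det = 25·260 − 65·235 = -8775.
∂d/∂x = [(+0.52)·260 − (+0.55)·235] / -8775 = -0.0006781
∂d/∂y = [25·(+0.55) − 65·(+0.52)] / -8775 = +0.002285
Steepest decrease is along −∇f = (+0.0006781 E, -0.002285 N) → south.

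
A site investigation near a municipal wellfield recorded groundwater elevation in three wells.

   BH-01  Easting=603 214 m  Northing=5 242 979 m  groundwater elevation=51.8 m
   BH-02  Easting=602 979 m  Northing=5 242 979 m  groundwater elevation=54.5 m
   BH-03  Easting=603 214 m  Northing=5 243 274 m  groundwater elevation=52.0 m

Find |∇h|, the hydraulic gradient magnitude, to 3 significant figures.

∂h/∂x = (54.5 − 51.8) / (602979 − 603214) = -0.01149
∂h/∂y = (52.0 − 51.8) / (5243274 − 5242979) = +0.0006780
|∇h| = √(-0.01149² + 0.0006780²) = 0.01151

0.0115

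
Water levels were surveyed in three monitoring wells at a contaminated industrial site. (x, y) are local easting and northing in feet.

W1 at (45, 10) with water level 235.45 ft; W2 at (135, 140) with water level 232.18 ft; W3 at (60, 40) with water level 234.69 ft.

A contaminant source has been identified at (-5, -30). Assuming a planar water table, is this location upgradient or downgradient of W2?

upgradient

Differences from W1: to W2 (Δx, Δy, Δh) = (90, 130, -3.27); to W3 = (15, 30, -0.76).
Determinant of the coordinate differences = 90·30 − 15·130 = 750.
∂h/∂x = [(-3.27)·30 − (-0.76)·130] / 750 = +0.0009333
∂h/∂y = [90·(-0.76) − 15·(-3.27)] / 750 = -0.02580
Head at (-5, -30) = 235.45 + (+0.0009333)·(-50) + (-0.02580)·(-40) = 236.44 ft.
That is higher than the 232.18 ft at W2, so the point is upgradient.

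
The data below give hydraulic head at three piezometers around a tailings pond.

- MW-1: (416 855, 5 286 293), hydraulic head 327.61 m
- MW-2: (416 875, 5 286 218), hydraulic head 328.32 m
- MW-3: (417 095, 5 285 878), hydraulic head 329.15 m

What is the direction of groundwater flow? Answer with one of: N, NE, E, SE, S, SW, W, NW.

NE

With h = a·x + b·y + c and MW-1 as origin, the differences give:
  20·a + (-75)·b = +0.71
  240·a + (-415)·b = +1.54
Eliminate b (×(-415) and ×(-75), subtract): 9700·a = -179.150 → a = ∂h/∂x = -0.01847
Back-substitute: b = ∂h/∂y = -0.01439.
Flow = −∇h = (+0.01847 east, +0.01439 north), which points northeast.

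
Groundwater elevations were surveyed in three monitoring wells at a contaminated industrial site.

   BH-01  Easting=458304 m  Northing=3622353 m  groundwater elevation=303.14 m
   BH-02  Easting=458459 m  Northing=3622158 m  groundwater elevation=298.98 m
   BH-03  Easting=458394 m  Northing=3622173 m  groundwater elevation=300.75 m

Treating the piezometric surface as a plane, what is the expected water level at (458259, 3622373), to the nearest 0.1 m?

304.4 m

With h = a·x + b·y + c and BH-01 as origin, the differences give:
  155·a + (-195)·b = -4.16
  90·a + (-180)·b = -2.39
Eliminate b (×(-180) and ×(-195), subtract): -10350·a = 282.750 → a = ∂h/∂x = -0.02732
Back-substitute: b = ∂h/∂y = -0.0003816.
h(458259, 3622373) = 303.14 + (-0.02732)·(-45) + (-0.0003816)·(20) = 303.14 +1.229 -0.008 = 304.362 m.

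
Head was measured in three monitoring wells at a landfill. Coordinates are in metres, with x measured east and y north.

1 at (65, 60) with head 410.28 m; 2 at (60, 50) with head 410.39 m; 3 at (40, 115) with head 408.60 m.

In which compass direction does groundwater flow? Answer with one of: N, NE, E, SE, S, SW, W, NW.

NW

Three-point gradient (reference 1): Δ to 2 = (-5, -10, +0.11), Δ to 3 = (-25, 55, -1.68).
∂h/∂x = +0.02048, ∂h/∂y = -0.02124 (det = -525).
Flow = −∇h = (-0.02048 east, +0.02124 north), which points northwest.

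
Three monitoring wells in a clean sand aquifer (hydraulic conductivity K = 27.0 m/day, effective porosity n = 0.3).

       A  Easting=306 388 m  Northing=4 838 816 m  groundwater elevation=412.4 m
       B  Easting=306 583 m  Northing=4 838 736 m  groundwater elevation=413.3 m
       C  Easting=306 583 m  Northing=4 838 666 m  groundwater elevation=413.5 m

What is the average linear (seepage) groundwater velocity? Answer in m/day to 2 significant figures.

Taking A as reference: B−A = (195, -80, +0.9); C−A = (195, -150, +1.1).
Solve a·Δx + b·Δy = Δh: det = 195·(-150) − 195·(-80) = -13650.
∂h/∂x = [(+0.9)·(-150) − (+1.1)·(-80)] / -13650 = +0.003443
∂h/∂y = [195·(+1.1) − 195·(+0.9)] / -13650 = -0.002857
|∇h| = √(0.003443² + -0.002857²) = 0.004474
Seepage velocity v = K·i/n = 27.0 × 0.004474 / 0.3 = 0.4027 m/day.

0.40 m/day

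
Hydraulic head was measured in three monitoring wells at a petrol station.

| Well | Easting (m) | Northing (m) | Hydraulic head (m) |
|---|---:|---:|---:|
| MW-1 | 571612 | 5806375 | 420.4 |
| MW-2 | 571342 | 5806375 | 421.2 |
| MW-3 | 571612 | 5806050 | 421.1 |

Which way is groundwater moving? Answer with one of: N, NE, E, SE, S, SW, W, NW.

∂h/∂x = (421.2 − 420.4) / (571342 − 571612) = -0.002963
∂h/∂y = (421.1 − 420.4) / (5806050 − 5806375) = -0.002154
Flow = −∇h = (+0.002963 east, +0.002154 north), which points northeast.

NE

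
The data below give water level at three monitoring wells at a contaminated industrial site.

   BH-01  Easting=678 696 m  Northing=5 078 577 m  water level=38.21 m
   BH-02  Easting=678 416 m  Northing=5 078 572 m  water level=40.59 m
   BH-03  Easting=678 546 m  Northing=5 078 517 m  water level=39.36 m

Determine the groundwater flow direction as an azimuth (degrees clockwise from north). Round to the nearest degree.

104°

With h = a·x + b·y + c and BH-01 as origin, the differences give:
  (-280)·a + (-5)·b = +2.38
  (-150)·a + (-60)·b = +1.15
Eliminate b (×(-60) and ×(-5), subtract): 16050·a = -137.050 → a = ∂h/∂x = -0.008539
Back-substitute: b = ∂h/∂y = +0.002181.
Flow direction (−∇h) has components (+0.008539 E, -0.002181 N).
Azimuth = atan2(E, N) = atan2(+0.008539, -0.002181) = 104.3° ≈ 104°.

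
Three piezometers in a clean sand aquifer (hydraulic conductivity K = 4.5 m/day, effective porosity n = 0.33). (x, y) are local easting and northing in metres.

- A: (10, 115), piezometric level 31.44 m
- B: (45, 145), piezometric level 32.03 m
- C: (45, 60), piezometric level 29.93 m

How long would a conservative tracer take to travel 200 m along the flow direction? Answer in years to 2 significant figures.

Three-point gradient (reference A): Δ to B = (35, 30, +0.59), Δ to C = (35, -55, -1.51).
∂h/∂x = -0.004319, ∂h/∂y = +0.02471 (det = -2975).
|∇h| = √(-0.004319² + 0.02471²) = 0.02508
Seepage velocity v = K·i/n = 4.5 × 0.02508 / 0.33 = 0.342 m/day.
t = 200 / 0.342 = 584.8 days = 1.6 years.

1.6 years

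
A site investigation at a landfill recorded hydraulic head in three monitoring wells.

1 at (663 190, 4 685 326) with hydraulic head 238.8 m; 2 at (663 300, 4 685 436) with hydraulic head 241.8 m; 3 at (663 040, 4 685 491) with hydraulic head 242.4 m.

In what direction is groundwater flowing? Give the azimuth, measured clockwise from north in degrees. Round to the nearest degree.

With h = a·x + b·y + c and 1 as origin, the differences give:
  110·a + 110·b = +3.0
  (-150)·a + 165·b = +3.6
Eliminate b (×165 and ×110, subtract): 34650·a = 99.00 → a = ∂h/∂x = +0.002857
Back-substitute: b = ∂h/∂y = +0.02442.
Flow direction (−∇h) has components (-0.002857 E, -0.02442 N).
Azimuth = atan2(E, N) = atan2(-0.002857, -0.02442) = 186.7° ≈ 187°.

187°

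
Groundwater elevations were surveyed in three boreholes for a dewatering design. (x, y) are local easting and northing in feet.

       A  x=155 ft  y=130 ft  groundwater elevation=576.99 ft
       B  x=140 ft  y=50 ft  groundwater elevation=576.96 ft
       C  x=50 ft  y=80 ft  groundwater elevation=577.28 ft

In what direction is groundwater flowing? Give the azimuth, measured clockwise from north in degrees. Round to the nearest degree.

107°

With h = a·x + b·y + c and A as origin, the differences give:
  (-15)·a + (-80)·b = -0.03
  (-105)·a + (-50)·b = +0.29
Eliminate b (×(-50) and ×(-80), subtract): -7650·a = 24.700 → a = ∂h/∂x = -0.003229
Back-substitute: b = ∂h/∂y = +0.0009804.
Flow direction (−∇h) has components (+0.003229 E, -0.0009804 N).
Azimuth = atan2(E, N) = atan2(+0.003229, -0.0009804) = 106.9° ≈ 107°.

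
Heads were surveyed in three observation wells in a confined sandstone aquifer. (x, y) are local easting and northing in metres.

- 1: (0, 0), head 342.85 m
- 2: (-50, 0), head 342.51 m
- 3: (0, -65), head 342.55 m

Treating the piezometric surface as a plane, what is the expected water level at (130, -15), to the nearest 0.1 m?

343.7 m

∂h/∂x = (342.51 − 342.85) / (-50 − 0) = +0.006800
∂h/∂y = (342.55 − 342.85) / (-65 − 0) = +0.004615
h(130, -15) = 342.85 + (+0.006800)·(130) + (+0.004615)·(-15) = 342.85 +0.884 -0.069 = 343.665 m.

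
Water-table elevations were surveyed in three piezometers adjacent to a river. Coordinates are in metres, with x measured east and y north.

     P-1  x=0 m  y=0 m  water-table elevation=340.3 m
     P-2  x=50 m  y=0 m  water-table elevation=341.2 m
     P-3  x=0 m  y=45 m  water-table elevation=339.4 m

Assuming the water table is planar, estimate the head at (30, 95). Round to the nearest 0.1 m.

∂h/∂x = (341.2 − 340.3) / (50 − 0) = +0.01800
∂h/∂y = (339.4 − 340.3) / (45 − 0) = -0.02000
h(30, 95) = 340.3 + (+0.01800)·(30) + (-0.02000)·(95) = 340.3 +0.540 -1.900 = 338.940 m.

338.9 m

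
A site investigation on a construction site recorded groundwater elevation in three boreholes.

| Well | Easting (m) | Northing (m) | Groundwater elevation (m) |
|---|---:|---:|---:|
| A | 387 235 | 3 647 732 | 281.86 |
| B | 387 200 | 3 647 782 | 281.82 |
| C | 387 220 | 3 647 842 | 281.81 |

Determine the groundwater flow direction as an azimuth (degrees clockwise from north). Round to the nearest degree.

Three-point gradient (reference A): Δ to B = (-35, 50, -0.04), Δ to C = (-15, 110, -0.05).
∂h/∂x = +0.0006129, ∂h/∂y = -0.0003710 (det = -3100).
Flow direction (−∇h) has components (-0.0006129 E, +0.0003710 N).
Azimuth = atan2(E, N) = atan2(-0.0006129, +0.0003710) = 301.2° ≈ 301°.

301°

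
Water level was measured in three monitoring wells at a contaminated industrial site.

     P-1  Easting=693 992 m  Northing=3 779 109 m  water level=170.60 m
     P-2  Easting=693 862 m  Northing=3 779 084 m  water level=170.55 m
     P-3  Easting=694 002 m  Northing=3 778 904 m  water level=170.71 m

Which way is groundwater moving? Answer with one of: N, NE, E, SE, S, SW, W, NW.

Differences from P-1: to P-2 (Δx, Δy, Δh) = (-130, -25, -0.05); to P-3 = (10, -205, +0.11).
Determinant of the coordinate differences = (-130)·(-205) − 10·(-25) = 26900.
∂h/∂x = [(-0.05)·(-205) − (+0.11)·(-25)] / 26900 = +0.0004833
∂h/∂y = [(-130)·(+0.11) − 10·(-0.05)] / 26900 = -0.0005130
Flow = −∇h = (-0.0004833 east, +0.0005130 north), which points northwest.

NW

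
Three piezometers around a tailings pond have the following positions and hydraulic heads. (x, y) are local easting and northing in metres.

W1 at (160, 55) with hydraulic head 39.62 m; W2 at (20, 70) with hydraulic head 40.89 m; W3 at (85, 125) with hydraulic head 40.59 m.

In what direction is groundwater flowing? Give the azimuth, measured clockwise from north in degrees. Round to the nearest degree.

119°

Differences from W1: to W2 (Δx, Δy, Δh) = (-140, 15, +1.27); to W3 = (-75, 70, +0.97).
Solve a·Δx + b·Δy = Δh: det = (-140)·70 − (-75)·15 = -8675.
∂h/∂x = [(+1.27)·70 − (+0.97)·15] / -8675 = -0.008571
∂h/∂y = [(-140)·(+0.97) − (-75)·(+1.27)] / -8675 = +0.004674
Flow direction (−∇h) has components (+0.008571 E, -0.004674 N).
Azimuth = atan2(E, N) = atan2(+0.008571, -0.004674) = 118.6° ≈ 119°.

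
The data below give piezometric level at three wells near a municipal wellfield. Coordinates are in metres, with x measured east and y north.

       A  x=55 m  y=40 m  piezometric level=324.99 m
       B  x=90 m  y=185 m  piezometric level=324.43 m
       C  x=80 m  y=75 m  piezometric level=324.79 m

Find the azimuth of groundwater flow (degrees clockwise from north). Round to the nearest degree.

053°

Taking A as reference: B−A = (35, 145, -0.56); C−A = (25, 35, -0.20).
Determinant of the coordinate differences = 35·35 − 25·145 = -2400.
∂h/∂x = [(-0.56)·35 − (-0.20)·145] / -2400 = -0.003917
∂h/∂y = [35·(-0.20) − 25·(-0.56)] / -2400 = -0.002917
Flow direction (−∇h) has components (+0.003917 E, +0.002917 N).
Azimuth = atan2(E, N) = atan2(+0.003917, +0.002917) = 53.3° ≈ 053°.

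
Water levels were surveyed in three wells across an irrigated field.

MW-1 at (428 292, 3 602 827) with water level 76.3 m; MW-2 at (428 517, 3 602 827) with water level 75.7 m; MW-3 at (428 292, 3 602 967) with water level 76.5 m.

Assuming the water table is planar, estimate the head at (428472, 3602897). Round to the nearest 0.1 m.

∂h/∂x = (75.7 − 76.3) / (428517 − 428292) = -0.002667
∂h/∂y = (76.5 − 76.3) / (3602967 − 3602827) = +0.001429
h(428472, 3602897) = 76.3 + (-0.002667)·(180) + (+0.001429)·(70) = 76.3 -0.480 +0.100 = 75.920 m.

75.9 m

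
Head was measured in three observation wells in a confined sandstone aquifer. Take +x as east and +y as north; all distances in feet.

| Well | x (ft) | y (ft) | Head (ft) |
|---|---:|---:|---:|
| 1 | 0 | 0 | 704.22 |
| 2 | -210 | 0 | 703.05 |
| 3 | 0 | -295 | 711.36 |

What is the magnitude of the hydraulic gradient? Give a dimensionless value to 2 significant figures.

0.025

∂h/∂x = (703.05 − 704.22) / (-210 − 0) = +0.005571
∂h/∂y = (711.36 − 704.22) / (-295 − 0) = -0.02420
|∇h| = √(0.005571² + -0.02420²) = 0.02483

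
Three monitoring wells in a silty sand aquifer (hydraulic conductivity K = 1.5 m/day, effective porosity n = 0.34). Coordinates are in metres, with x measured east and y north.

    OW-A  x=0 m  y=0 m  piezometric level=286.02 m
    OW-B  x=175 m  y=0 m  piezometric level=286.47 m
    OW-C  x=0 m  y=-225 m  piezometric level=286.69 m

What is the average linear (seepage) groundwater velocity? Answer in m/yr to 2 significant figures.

∂h/∂x = (286.47 − 286.02) / (175 − 0) = +0.002571
∂h/∂y = (286.69 − 286.02) / (-225 − 0) = -0.002978
|∇h| = √(0.002571² + -0.002978²) = 0.003934
Seepage velocity v = K·i/n = 1.5 × 0.003934 / 0.34 = 0.01736 m/day = 6.341 m/yr.

6.3 m/yr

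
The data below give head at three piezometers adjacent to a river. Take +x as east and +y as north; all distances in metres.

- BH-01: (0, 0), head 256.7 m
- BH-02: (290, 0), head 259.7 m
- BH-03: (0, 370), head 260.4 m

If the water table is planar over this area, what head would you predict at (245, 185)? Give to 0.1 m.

261.1 m

∂h/∂x = (259.7 − 256.7) / (290 − 0) = +0.01034
∂h/∂y = (260.4 − 256.7) / (370 − 0) = +0.010000
h(245, 185) = 256.7 + (+0.01034)·(245) + (+0.010000)·(185) = 256.7 +2.534 +1.850 = 261.084 m.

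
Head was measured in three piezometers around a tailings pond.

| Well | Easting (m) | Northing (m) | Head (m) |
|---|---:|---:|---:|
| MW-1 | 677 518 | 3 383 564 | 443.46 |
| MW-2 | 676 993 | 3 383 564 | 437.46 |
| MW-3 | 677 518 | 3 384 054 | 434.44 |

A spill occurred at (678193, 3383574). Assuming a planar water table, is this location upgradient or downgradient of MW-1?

∂h/∂x = (437.46 − 443.46) / (676993 − 677518) = +0.01143
∂h/∂y = (434.44 − 443.46) / (3384054 − 3383564) = -0.01841
Head at (678193, 3383574) = 443.46 + (+0.01143)·(675) + (-0.01841)·(10) = 450.99 m.
That is higher than the 443.46 m at MW-1, so the point is upgradient.

upgradient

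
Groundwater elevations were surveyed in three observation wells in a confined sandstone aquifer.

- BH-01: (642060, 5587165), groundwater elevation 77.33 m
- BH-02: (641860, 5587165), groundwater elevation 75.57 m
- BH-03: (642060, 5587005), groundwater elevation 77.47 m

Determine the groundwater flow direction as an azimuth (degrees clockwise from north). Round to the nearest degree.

∂h/∂x = (75.57 − 77.33) / (641860 − 642060) = +0.008800
∂h/∂y = (77.47 − 77.33) / (5587005 − 5587165) = -0.0008750
Flow direction (−∇h) has components (-0.008800 E, +0.0008750 N).
Azimuth = atan2(E, N) = atan2(-0.008800, +0.0008750) = 275.7° ≈ 276°.

276°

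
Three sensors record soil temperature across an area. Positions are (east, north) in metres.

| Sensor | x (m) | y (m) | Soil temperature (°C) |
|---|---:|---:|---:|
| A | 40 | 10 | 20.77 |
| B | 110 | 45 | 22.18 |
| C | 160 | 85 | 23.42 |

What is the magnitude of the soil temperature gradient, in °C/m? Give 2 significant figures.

0.020 °C/m

Differences from A: to B (Δx, Δy, Δh) = (70, 35, +1.41); to C = (120, 75, +2.65).
Solve a·Δx + b·Δy = ΔT: det = 70·75 − 120·35 = 1050.
∂T/∂x = [(+1.41)·75 − (+2.65)·35] / 1050 = +0.01238
∂T/∂y = [70·(+2.65) − 120·(+1.41)] / 1050 = +0.01552
|∇f| = √(0.01238² + 0.01552²) = 0.01985 °C/m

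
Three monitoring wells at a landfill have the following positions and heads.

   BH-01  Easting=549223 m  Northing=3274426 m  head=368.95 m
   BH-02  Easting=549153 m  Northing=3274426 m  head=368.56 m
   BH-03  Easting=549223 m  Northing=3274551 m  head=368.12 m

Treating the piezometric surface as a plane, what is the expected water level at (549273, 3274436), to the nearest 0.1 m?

369.2 m

∂h/∂x = (368.56 − 368.95) / (549153 − 549223) = +0.005571
∂h/∂y = (368.12 − 368.95) / (3274551 − 3274426) = -0.006640
h(549273, 3274436) = 368.95 + (+0.005571)·(50) + (-0.006640)·(10) = 368.95 +0.279 -0.066 = 369.162 m.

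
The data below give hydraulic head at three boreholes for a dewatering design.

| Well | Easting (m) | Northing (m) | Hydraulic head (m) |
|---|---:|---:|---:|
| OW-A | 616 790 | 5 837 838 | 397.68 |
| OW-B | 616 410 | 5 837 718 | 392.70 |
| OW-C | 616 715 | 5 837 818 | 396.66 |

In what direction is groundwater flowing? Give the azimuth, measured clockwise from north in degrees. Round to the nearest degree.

302°

Differences from OW-A: to OW-B (Δx, Δy, Δh) = (-380, -120, -4.98); to OW-C = (-75, -20, -1.02).
Solve a·Δx + b·Δy = Δh: det = (-380)·(-20) − (-75)·(-120) = -1400.
∂h/∂x = [(-4.98)·(-20) − (-1.02)·(-120)] / -1400 = +0.01629
∂h/∂y = [(-380)·(-1.02) − (-75)·(-4.98)] / -1400 = -0.01007
Flow direction (−∇h) has components (-0.01629 E, +0.01007 N).
Azimuth = atan2(E, N) = atan2(-0.01629, +0.01007) = 301.7° ≈ 302°.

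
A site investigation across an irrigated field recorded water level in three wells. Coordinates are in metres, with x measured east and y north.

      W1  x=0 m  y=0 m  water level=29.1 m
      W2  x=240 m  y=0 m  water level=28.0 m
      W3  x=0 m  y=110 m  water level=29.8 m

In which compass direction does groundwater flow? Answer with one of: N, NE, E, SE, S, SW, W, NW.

SE

∂h/∂x = (28.0 − 29.1) / (240 − 0) = -0.004583
∂h/∂y = (29.8 − 29.1) / (110 − 0) = +0.006364
Flow = −∇h = (+0.004583 east, -0.006364 north), which points southeast.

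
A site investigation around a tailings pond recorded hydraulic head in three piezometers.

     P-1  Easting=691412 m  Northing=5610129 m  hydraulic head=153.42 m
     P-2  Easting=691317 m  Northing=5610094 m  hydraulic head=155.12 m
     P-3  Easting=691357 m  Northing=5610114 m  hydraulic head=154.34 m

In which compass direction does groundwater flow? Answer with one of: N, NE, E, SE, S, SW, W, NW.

NE

With h = a·x + b·y + c and P-1 as origin, the differences give:
  (-95)·a + (-35)·b = +1.70
  (-55)·a + (-15)·b = +0.92
Eliminate b (×(-15) and ×(-35), subtract): -500·a = 6.700 → a = ∂h/∂x = -0.01340
Back-substitute: b = ∂h/∂y = -0.01220.
Flow = −∇h = (+0.01340 east, +0.01220 north), which points northeast.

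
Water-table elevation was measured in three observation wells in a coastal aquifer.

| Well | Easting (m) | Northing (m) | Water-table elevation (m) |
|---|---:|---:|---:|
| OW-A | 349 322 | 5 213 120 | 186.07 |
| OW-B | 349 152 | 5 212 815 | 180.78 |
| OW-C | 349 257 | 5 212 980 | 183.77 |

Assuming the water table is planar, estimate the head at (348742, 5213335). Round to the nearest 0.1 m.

182.9 m

Taking OW-A as reference: OW-B−OW-A = (-170, -305, -5.29); OW-C−OW-A = (-65, -140, -2.30).
Determinant of the coordinate differences = (-170)·(-140) − (-65)·(-305) = 3975.
∂h/∂x = [(-5.29)·(-140) − (-2.30)·(-305)] / 3975 = +0.009836
∂h/∂y = [(-170)·(-2.30) − (-65)·(-5.29)] / 3975 = +0.01186
h(348742, 5213335) = 186.07 + (+0.009836)·(-580) + (+0.01186)·(215) = 186.07 -5.705 +2.550 = 182.915 m.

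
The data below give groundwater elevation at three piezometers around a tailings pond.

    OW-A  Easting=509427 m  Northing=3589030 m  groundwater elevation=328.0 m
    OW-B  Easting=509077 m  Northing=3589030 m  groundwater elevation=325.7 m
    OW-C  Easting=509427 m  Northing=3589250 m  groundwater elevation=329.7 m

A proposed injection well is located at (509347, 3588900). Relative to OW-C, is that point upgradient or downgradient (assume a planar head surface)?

∂h/∂x = (325.7 − 328.0) / (509077 − 509427) = +0.006571
∂h/∂y = (329.7 − 328.0) / (3589250 − 3589030) = +0.007727
Head at (509347, 3588900) = 328.0 + (+0.006571)·(-80) + (+0.007727)·(-130) = 326.47 m.
That is lower than the 329.7 m at OW-C, so the point is downgradient.

downgradient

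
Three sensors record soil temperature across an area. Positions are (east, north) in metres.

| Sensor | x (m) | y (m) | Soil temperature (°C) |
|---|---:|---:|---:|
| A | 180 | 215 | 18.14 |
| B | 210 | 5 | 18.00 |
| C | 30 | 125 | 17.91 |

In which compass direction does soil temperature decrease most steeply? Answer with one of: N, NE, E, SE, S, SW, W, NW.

Differences from A: to B (Δx, Δy, Δh) = (30, -210, -0.14); to C = (-150, -90, -0.23).
Solve a·Δx + b·Δy = ΔT: det = 30·(-90) − (-150)·(-210) = -34200.
∂T/∂x = [(-0.14)·(-90) − (-0.23)·(-210)] / -34200 = +0.001044
∂T/∂y = [30·(-0.23) − (-150)·(-0.14)] / -34200 = +0.0008158
Steepest decrease is along −∇f = (-0.001044 E, -0.0008158 N) → southwest.

SW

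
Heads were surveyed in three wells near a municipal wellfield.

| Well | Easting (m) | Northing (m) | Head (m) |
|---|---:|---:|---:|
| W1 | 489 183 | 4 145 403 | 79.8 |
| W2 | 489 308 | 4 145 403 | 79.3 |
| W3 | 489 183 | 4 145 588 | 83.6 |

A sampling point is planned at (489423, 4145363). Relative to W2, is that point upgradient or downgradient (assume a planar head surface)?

downgradient

∂h/∂x = (79.3 − 79.8) / (489308 − 489183) = -0.004000
∂h/∂y = (83.6 − 79.8) / (4145588 − 4145403) = +0.02054
Head at (489423, 4145363) = 79.8 + (-0.004000)·(240) + (+0.02054)·(-40) = 78.02 m.
That is lower than the 79.3 m at W2, so the point is downgradient.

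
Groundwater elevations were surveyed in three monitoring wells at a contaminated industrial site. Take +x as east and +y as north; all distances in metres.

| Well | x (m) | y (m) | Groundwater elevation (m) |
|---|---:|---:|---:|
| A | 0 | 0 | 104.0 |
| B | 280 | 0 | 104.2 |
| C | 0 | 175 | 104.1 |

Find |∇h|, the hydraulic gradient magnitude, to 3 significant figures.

0.000915

∂h/∂x = (104.2 − 104.0) / (280 − 0) = +0.0007143
∂h/∂y = (104.1 − 104.0) / (175 − 0) = +0.0005714
|∇h| = √(0.0007143² + 0.0005714²) = 0.0009147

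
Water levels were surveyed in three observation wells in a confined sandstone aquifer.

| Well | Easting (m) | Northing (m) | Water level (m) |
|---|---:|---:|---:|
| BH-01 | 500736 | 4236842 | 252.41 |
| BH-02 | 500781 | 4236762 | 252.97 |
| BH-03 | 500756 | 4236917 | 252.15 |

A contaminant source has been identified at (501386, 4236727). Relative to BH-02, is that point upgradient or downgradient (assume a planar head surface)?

upgradient

With h = a·x + b·y + c and BH-01 as origin, the differences give:
  45·a + (-80)·b = +0.56
  20·a + 75·b = -0.26
Eliminate b (×75 and ×(-80), subtract): 4975·a = 21.200 → a = ∂h/∂x = +0.004261
Back-substitute: b = ∂h/∂y = -0.004603.
Head at (501386, 4236727) = 252.41 + (+0.004261)·(650) + (-0.004603)·(-115) = 255.71 m.
That is higher than the 252.97 m at BH-02, so the point is upgradient.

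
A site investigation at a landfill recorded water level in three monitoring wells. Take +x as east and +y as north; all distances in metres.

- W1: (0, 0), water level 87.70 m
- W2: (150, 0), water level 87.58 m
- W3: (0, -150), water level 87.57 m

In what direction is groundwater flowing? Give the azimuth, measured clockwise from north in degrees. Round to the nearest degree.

137°

∂h/∂x = (87.58 − 87.70) / (150 − 0) = -0.0008000
∂h/∂y = (87.57 − 87.70) / (-150 − 0) = +0.0008667
Flow direction (−∇h) has components (+0.0008000 E, -0.0008667 N).
Azimuth = atan2(E, N) = atan2(+0.0008000, -0.0008667) = 137.3° ≈ 137°.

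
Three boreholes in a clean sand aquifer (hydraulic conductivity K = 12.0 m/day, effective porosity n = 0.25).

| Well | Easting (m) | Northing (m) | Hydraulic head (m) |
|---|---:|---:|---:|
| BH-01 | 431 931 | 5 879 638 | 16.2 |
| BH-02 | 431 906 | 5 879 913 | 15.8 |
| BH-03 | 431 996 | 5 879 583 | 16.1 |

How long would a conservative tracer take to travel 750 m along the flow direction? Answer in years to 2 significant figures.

12 years

Three-point gradient (reference BH-01): Δ to BH-02 = (-25, 275, -0.4), Δ to BH-03 = (65, -55, -0.1).
∂h/∂x = -0.003000, ∂h/∂y = -0.001727 (det = -16500).
|∇h| = √(-0.003000² + -0.001727²) = 0.003462
Seepage velocity v = K·i/n = 12.0 × 0.003462 / 0.25 = 0.1662 m/day.
t = 750 / 0.1662 = 4513 days = 12.4 years.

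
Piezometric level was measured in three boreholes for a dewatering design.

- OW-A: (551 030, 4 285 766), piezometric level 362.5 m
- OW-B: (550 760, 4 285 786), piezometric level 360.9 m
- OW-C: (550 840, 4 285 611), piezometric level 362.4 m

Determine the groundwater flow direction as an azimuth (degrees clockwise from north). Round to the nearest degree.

With h = a·x + b·y + c and OW-A as origin, the differences give:
  (-270)·a + 20·b = -1.6
  (-190)·a + (-155)·b = -0.1
Eliminate b (×(-155) and ×20, subtract): 45650·a = 250.00 → a = ∂h/∂x = +0.005476
Back-substitute: b = ∂h/∂y = -0.006068.
Flow direction (−∇h) has components (-0.005476 E, +0.006068 N).
Azimuth = atan2(E, N) = atan2(-0.005476, +0.006068) = 317.9° ≈ 318°.

318°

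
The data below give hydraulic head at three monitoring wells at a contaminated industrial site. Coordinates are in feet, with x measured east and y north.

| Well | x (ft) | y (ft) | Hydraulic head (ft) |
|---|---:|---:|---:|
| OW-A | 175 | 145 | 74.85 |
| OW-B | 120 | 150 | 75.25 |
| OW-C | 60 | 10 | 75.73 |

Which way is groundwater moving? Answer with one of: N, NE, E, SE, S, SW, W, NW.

E

Taking OW-A as reference: OW-B−OW-A = (-55, 5, +0.40); OW-C−OW-A = (-115, -135, +0.88).
Solve a·Δx + b·Δy = Δh: det = (-55)·(-135) − (-115)·5 = 8000.
∂h/∂x = [(+0.40)·(-135) − (+0.88)·5] / 8000 = -0.007300
∂h/∂y = [(-55)·(+0.88) − (-115)·(+0.40)] / 8000 = -0.0003000
Flow = −∇h = (+0.007300 east, +0.0003000 north), which points east.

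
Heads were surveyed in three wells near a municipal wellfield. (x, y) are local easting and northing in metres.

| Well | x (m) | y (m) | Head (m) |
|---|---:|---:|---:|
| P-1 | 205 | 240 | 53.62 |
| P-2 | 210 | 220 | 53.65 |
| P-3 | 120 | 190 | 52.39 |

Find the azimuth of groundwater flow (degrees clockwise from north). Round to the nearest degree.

262°

Differences from P-1: to P-2 (Δx, Δy, Δh) = (5, -20, +0.03); to P-3 = (-85, -50, -1.23).
Solve a·Δx + b·Δy = Δh: det = 5·(-50) − (-85)·(-20) = -1950.
∂h/∂x = [(+0.03)·(-50) − (-1.23)·(-20)] / -1950 = +0.01338
∂h/∂y = [5·(-1.23) − (-85)·(+0.03)] / -1950 = +0.001846
Flow direction (−∇h) has components (-0.01338 E, -0.001846 N).
Azimuth = atan2(E, N) = atan2(-0.01338, -0.001846) = 262.1° ≈ 262°.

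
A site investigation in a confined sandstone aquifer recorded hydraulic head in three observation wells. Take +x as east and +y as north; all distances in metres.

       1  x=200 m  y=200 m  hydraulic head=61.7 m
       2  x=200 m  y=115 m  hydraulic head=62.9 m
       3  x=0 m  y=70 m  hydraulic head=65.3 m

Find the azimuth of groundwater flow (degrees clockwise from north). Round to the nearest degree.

032°

Differences from 1: to 2 (Δx, Δy, Δh) = (0, -85, +1.2); to 3 = (-200, -130, +3.6).
Solve a·Δx + b·Δy = Δh: det = 0·(-130) − (-200)·(-85) = -17000.
∂h/∂x = [(+1.2)·(-130) − (+3.6)·(-85)] / -17000 = -0.008824
∂h/∂y = [0·(+3.6) − (-200)·(+1.2)] / -17000 = -0.01412
Flow direction (−∇h) has components (+0.008824 E, +0.01412 N).
Azimuth = atan2(E, N) = atan2(+0.008824, +0.01412) = 32.0° ≈ 032°.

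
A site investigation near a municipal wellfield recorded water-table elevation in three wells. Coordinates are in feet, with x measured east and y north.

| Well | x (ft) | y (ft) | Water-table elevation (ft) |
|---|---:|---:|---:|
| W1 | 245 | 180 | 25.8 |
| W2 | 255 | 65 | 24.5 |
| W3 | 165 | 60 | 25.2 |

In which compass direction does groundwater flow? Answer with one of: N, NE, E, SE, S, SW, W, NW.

SE

With h = a·x + b·y + c and W1 as origin, the differences give:
  10·a + (-115)·b = -1.3
  (-80)·a + (-120)·b = -0.6
Eliminate b (×(-120) and ×(-115), subtract): -10400·a = 87.00 → a = ∂h/∂x = -0.008365
Back-substitute: b = ∂h/∂y = +0.01058.
Flow = −∇h = (+0.008365 east, -0.01058 north), which points southeast.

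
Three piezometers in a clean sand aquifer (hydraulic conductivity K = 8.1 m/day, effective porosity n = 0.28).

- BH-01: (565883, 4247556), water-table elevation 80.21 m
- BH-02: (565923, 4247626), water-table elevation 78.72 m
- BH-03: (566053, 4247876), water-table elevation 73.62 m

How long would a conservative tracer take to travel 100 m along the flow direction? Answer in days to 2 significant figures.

170 days

With h = a·x + b·y + c and BH-01 as origin, the differences give:
  40·a + 70·b = -1.49
  170·a + 320·b = -6.59
Eliminate b (×320 and ×70, subtract): 900·a = -15.500 → a = ∂h/∂x = -0.01722
Back-substitute: b = ∂h/∂y = -0.01144.
|∇h| = √(-0.01722² + -0.01144²) = 0.02067
Seepage velocity v = K·i/n = 8.1 × 0.02067 / 0.28 = 0.598 m/day.
t = 100 / 0.598 = 167.2 days.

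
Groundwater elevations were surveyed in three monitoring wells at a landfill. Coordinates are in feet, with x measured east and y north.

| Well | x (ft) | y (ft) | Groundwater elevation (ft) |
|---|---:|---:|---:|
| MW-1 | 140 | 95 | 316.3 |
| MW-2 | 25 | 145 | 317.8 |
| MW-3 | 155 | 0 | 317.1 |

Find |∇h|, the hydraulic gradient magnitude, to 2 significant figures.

0.021

Taking MW-1 as reference: MW-2−MW-1 = (-115, 50, +1.5); MW-3−MW-1 = (15, -95, +0.8).
Determinant of the coordinate differences = (-115)·(-95) − 15·50 = 10175.
∂h/∂x = [(+1.5)·(-95) − (+0.8)·50] / 10175 = -0.01794
∂h/∂y = [(-115)·(+0.8) − 15·(+1.5)] / 10175 = -0.01125
|∇h| = √(-0.01794² + -0.01125²) = 0.02118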